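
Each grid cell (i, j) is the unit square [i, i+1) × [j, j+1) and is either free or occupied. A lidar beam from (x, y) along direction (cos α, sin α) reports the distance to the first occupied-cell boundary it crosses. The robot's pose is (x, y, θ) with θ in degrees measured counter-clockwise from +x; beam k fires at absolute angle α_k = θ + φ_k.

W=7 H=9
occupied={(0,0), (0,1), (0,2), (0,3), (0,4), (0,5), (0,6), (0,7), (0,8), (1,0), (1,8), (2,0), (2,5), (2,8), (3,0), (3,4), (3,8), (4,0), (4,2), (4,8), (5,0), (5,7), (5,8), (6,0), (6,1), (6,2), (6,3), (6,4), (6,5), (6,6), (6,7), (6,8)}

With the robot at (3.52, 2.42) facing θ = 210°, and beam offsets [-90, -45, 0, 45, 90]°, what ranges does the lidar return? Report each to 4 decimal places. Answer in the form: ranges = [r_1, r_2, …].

beam 1: φ=-90°, α=120°
  dir = (cos 120°, sin 120°) = (-0.5000, 0.8660); from cell (3,2)
  next x-line at t=1.0400, next y-line at t=0.6697; Δt_x=2.0000, Δt_y=1.1547
    y: enter (3,3) at t=0.6697
    x: enter (2,3) at t=1.0400
    y: enter (2,4) at t=1.8244
    y: enter (2,5) at t=2.9791 ← occupied
  → r_1 = 2.9791
beam 2: φ=-45°, α=165°
  dir = (cos 165°, sin 165°) = (-0.9659, 0.2588); from cell (3,2)
  next x-line at t=0.5383, next y-line at t=2.2409; Δt_x=1.0353, Δt_y=3.8637
    x: enter (2,2) at t=0.5383
    x: enter (1,2) at t=1.5736
    y: enter (1,3) at t=2.2409
    x: enter (0,3) at t=2.6089 ← occupied
  → r_2 = 2.6089
beam 3: φ=0°, α=210°
  dir = (cos 210°, sin 210°) = (-0.8660, -0.5000); from cell (3,2)
  next x-line at t=0.6004, next y-line at t=0.8400; Δt_x=1.1547, Δt_y=2.0000
    x: enter (2,2) at t=0.6004
    y: enter (2,1) at t=0.8400
    x: enter (1,1) at t=1.7551
    y: enter (1,0) at t=2.8400 ← occupied
  → r_3 = 2.8400
beam 4: φ=45°, α=255°
  dir = (cos 255°, sin 255°) = (-0.2588, -0.9659); from cell (3,2)
  next x-line at t=2.0091, next y-line at t=0.4348; Δt_x=3.8637, Δt_y=1.0353
    y: enter (3,1) at t=0.4348
    y: enter (3,0) at t=1.4701 ← occupied
  → r_4 = 1.4701
beam 5: φ=90°, α=300°
  dir = (cos 300°, sin 300°) = (0.5000, -0.8660); from cell (3,2)
  next x-line at t=0.9600, next y-line at t=0.4850; Δt_x=2.0000, Δt_y=1.1547
    y: enter (3,1) at t=0.4850
    x: enter (4,1) at t=0.9600
    y: enter (4,0) at t=1.6397 ← occupied
  → r_5 = 1.6397

ranges = [2.9791, 2.6089, 2.8400, 1.4701, 1.6397]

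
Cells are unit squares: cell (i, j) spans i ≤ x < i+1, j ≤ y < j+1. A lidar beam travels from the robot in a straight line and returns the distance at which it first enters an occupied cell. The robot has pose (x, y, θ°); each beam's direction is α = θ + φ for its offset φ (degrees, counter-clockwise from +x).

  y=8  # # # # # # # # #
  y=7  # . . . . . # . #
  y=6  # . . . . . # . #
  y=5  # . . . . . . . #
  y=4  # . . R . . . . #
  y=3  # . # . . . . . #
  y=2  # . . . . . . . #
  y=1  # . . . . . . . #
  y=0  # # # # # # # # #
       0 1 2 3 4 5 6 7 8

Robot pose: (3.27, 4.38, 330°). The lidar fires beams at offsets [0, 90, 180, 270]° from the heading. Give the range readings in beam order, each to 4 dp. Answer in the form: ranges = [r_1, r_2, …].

beam 1: φ=0°, α=330°
  direction (0.8660, -0.5000); cell (3,4); t to first gridline: x 0.8429, y 0.7600 (then +1.1547 / +2.0000)
    (3,3) via y @ 0.7600
    (4,3) via x @ 0.8429
    (5,3) via x @ 1.9976
    (5,2) via y @ 2.7600
    (6,2) via x @ 3.1523
    (7,2) via x @ 4.3070
    (7,1) via y @ 4.7600
    (8,1) via x @ 5.4617  # hit
  → r_1 = 5.4617
beam 2: φ=90°, α=60°
  direction (0.5000, 0.8660); cell (3,4); t to first gridline: x 1.4600, y 0.7159 (then +2.0000 / +1.1547)
    (3,5) via y @ 0.7159
    (4,5) via x @ 1.4600
    (4,6) via y @ 1.8706
    (4,7) via y @ 3.0253
    (5,7) via x @ 3.4600
    (5,8) via y @ 4.1800  # hit
  → r_2 = 4.1800
beam 3: φ=180°, α=150°
  direction (-0.8660, 0.5000); cell (3,4); t to first gridline: x 0.3118, y 1.2400 (then +1.1547 / +2.0000)
    (2,4) via x @ 0.3118
    (2,5) via y @ 1.2400
    (1,5) via x @ 1.4665
    (0,5) via x @ 2.6212  # hit
  → r_3 = 2.6212
beam 4: φ=270°, α=240°
  direction (-0.5000, -0.8660); cell (3,4); t to first gridline: x 0.5400, y 0.4388 (then +2.0000 / +1.1547)
    (3,3) via y @ 0.4388
    (2,3) via x @ 0.5400  # hit
  → r_4 = 0.5400

ranges = [5.4617, 4.1800, 2.6212, 0.5400]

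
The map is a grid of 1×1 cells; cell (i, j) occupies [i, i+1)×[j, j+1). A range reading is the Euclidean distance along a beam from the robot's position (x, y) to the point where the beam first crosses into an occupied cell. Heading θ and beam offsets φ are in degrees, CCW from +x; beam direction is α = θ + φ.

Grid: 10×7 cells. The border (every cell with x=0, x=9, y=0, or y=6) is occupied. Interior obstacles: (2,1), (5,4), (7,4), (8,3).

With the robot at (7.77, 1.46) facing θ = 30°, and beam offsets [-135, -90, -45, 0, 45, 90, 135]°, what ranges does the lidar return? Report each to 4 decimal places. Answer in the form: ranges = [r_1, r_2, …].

ranges = [0.4762, 0.5312, 1.2734, 1.4203, 1.5943, 3.5400, 7.0088]

beam 1: φ=-135°, α=255°
  dir = (cos 255°, sin 255°) = (-0.2588, -0.9659); from cell (7,1)
  next x-line at t=2.9751, next y-line at t=0.4762; Δt_x=3.8637, Δt_y=1.0353
    y: enter (7,0) at t=0.4762 ← occupied
  → r_1 = 0.4762
beam 2: φ=-90°, α=300°
  dir = (cos 300°, sin 300°) = (0.5000, -0.8660); from cell (7,1)
  next x-line at t=0.4600, next y-line at t=0.5312; Δt_x=2.0000, Δt_y=1.1547
    x: enter (8,1) at t=0.4600
    y: enter (8,0) at t=0.5312 ← occupied
  → r_2 = 0.5312
beam 3: φ=-45°, α=345°
  dir = (cos 345°, sin 345°) = (0.9659, -0.2588); from cell (7,1)
  next x-line at t=0.2381, next y-line at t=1.7773; Δt_x=1.0353, Δt_y=3.8637
    x: enter (8,1) at t=0.2381
    x: enter (9,1) at t=1.2734 ← occupied
  → r_3 = 1.2734
beam 4: φ=0°, α=30°
  dir = (cos 30°, sin 30°) = (0.8660, 0.5000); from cell (7,1)
  next x-line at t=0.2656, next y-line at t=1.0800; Δt_x=1.1547, Δt_y=2.0000
    x: enter (8,1) at t=0.2656
    y: enter (8,2) at t=1.0800
    x: enter (9,2) at t=1.4203 ← occupied
  → r_4 = 1.4203
beam 5: φ=45°, α=75°
  dir = (cos 75°, sin 75°) = (0.2588, 0.9659); from cell (7,1)
  next x-line at t=0.8887, next y-line at t=0.5590; Δt_x=3.8637, Δt_y=1.0353
    y: enter (7,2) at t=0.5590
    x: enter (8,2) at t=0.8887
    y: enter (8,3) at t=1.5943 ← occupied
  → r_5 = 1.5943
beam 6: φ=90°, α=120°
  dir = (cos 120°, sin 120°) = (-0.5000, 0.8660); from cell (7,1)
  next x-line at t=1.5400, next y-line at t=0.6235; Δt_x=2.0000, Δt_y=1.1547
    y: enter (7,2) at t=0.6235
    x: enter (6,2) at t=1.5400
    y: enter (6,3) at t=1.7782
    y: enter (6,4) at t=2.9329
    x: enter (5,4) at t=3.5400 ← occupied
  → r_6 = 3.5400
beam 7: φ=135°, α=165°
  dir = (cos 165°, sin 165°) = (-0.9659, 0.2588); from cell (7,1)
  next x-line at t=0.7972, next y-line at t=2.0864; Δt_x=1.0353, Δt_y=3.8637
    x: enter (6,1) at t=0.7972
    x: enter (5,1) at t=1.8324
    y: enter (5,2) at t=2.0864
    x: enter (4,2) at t=2.8677
    x: enter (3,2) at t=3.9030
    x: enter (2,2) at t=4.9383
    y: enter (2,3) at t=5.9501
    x: enter (1,3) at t=5.9735
    x: enter (0,3) at t=7.0088 ← occupied
  → r_7 = 7.0088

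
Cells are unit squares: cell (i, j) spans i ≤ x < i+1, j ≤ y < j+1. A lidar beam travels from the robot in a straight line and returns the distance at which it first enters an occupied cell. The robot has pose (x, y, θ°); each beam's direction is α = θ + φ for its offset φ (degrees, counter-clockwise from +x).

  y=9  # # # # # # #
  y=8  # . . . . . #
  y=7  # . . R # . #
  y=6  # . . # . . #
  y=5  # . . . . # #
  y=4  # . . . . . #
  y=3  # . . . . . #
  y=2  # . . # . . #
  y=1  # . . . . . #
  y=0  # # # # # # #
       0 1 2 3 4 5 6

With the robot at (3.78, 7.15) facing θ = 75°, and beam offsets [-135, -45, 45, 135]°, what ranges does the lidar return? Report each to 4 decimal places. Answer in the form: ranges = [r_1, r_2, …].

beam 1: φ=-135°, α=300°
  dir = (cos 300°, sin 300°) = (0.5000, -0.8660); from cell (3,7)
  next x-line at t=0.4400, next y-line at t=0.1732; Δt_x=2.0000, Δt_y=1.1547
    y: enter (3,6) at t=0.1732 ← occupied
  → r_1 = 0.1732
beam 2: φ=-45°, α=30°
  dir = (cos 30°, sin 30°) = (0.8660, 0.5000); from cell (3,7)
  next x-line at t=0.2540, next y-line at t=1.7000; Δt_x=1.1547, Δt_y=2.0000
    x: enter (4,7) at t=0.2540 ← occupied
  → r_2 = 0.2540
beam 3: φ=45°, α=120°
  dir = (cos 120°, sin 120°) = (-0.5000, 0.8660); from cell (3,7)
  next x-line at t=1.5600, next y-line at t=0.9815; Δt_x=2.0000, Δt_y=1.1547
    y: enter (3,8) at t=0.9815
    x: enter (2,8) at t=1.5600
    y: enter (2,9) at t=2.1362 ← occupied
  → r_3 = 2.1362
beam 4: φ=135°, α=210°
  dir = (cos 210°, sin 210°) = (-0.8660, -0.5000); from cell (3,7)
  next x-line at t=0.9007, next y-line at t=0.3000; Δt_x=1.1547, Δt_y=2.0000
    y: enter (3,6) at t=0.3000 ← occupied
  → r_4 = 0.3000

ranges = [0.1732, 0.2540, 2.1362, 0.3000]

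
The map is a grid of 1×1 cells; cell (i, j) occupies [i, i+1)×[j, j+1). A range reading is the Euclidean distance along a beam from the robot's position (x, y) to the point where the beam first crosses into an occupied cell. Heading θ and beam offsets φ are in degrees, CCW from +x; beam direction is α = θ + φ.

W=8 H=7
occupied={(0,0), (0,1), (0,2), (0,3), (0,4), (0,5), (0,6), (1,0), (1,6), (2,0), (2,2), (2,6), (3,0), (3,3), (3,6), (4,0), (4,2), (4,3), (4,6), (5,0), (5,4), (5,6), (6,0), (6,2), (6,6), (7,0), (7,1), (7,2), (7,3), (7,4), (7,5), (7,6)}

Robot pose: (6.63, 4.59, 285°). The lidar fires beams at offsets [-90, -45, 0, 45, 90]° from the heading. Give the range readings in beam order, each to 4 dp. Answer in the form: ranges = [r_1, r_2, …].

beam 1: φ=-90°, α=195°
  d=(-0.9659,-0.2588)  start (6,4)  tX=0.6522 tY=2.2796  stride 1/|dx|=1.0353 1/|dy|=3.8637
    cross x-line → (5,4), t=0.6522 (wall)
  → r_1 = 0.6522
beam 2: φ=-45°, α=240°
  d=(-0.5000,-0.8660)  start (6,4)  tX=1.2600 tY=0.6813  stride 1/|dx|=2.0000 1/|dy|=1.1547
    cross y-line → (6,3), t=0.6813
    cross x-line → (5,3), t=1.2600
    cross y-line → (5,2), t=1.8360
    cross y-line → (5,1), t=2.9907
    cross x-line → (4,1), t=3.2600
    cross y-line → (4,0), t=4.1454 (wall)
  → r_2 = 4.1454
beam 3: φ=0°, α=285°
  d=(0.2588,-0.9659)  start (6,4)  tX=1.4296 tY=0.6108  stride 1/|dx|=3.8637 1/|dy|=1.0353
    cross y-line → (6,3), t=0.6108
    cross x-line → (7,3), t=1.4296 (wall)
  → r_3 = 1.4296
beam 4: φ=45°, α=330°
  d=(0.8660,-0.5000)  start (6,4)  tX=0.4272 tY=1.1800  stride 1/|dx|=1.1547 1/|dy|=2.0000
    cross x-line → (7,4), t=0.4272 (wall)
  → r_4 = 0.4272
beam 5: φ=90°, α=15°
  d=(0.9659,0.2588)  start (6,4)  tX=0.3831 tY=1.5841  stride 1/|dx|=1.0353 1/|dy|=3.8637
    cross x-line → (7,4), t=0.3831 (wall)
  → r_5 = 0.3831

ranges = [0.6522, 4.1454, 1.4296, 0.4272, 0.3831]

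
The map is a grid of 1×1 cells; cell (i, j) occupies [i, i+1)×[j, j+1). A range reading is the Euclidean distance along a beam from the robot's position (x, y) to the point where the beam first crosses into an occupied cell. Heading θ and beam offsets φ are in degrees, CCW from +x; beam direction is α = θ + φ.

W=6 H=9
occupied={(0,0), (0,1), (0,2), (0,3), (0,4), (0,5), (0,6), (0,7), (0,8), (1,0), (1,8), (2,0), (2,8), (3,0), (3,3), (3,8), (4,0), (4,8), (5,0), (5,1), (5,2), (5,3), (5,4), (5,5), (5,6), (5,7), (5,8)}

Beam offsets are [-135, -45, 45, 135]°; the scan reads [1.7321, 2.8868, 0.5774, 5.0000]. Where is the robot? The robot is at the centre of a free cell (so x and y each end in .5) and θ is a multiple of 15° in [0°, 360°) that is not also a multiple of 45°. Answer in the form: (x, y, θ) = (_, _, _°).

The pose lattice has 27·16 = 432 candidates. Test each by forward raycasting.
  (3.5, 4.5, 150°): beam 1 = 1.5529 ≠ 1.7321 ✗
  (2.5, 2.5, 75°): beam 2 = 1.0000 ≠ 2.8868 ✗
  (1.5, 3.5, 210°): beam 1 = 4.6587 ≠ 1.7321 ✗
  (4.5, 4.5, 240°): beam 1 = 3.6235 ≠ 1.7321 ✗
  …
  (2.5, 3.5, 285°): r_1=1.7321, r_2=2.8868, r_3=0.5774, r_4=5.0000 — all match ✓
Unique over the lattice → pose = (2.5, 3.5, 285°).

(x, y, θ) = (2.5, 3.5, 285°)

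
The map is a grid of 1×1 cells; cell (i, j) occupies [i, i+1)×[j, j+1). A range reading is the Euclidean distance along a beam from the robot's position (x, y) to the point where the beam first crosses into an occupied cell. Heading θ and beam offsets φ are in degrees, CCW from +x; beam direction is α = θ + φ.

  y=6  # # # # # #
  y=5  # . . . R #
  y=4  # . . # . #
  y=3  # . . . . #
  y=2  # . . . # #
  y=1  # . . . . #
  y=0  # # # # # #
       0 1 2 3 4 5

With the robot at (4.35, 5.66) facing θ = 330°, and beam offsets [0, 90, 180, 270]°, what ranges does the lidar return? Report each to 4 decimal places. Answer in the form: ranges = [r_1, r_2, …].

beam 1: φ=0°, α=330°
  dir = (cos 330°, sin 330°) = (0.8660, -0.5000); from cell (4,5)
  next x-line at t=0.7506, next y-line at t=1.3200; Δt_x=1.1547, Δt_y=2.0000
    x: enter (5,5) at t=0.7506 ← occupied
  → r_1 = 0.7506
beam 2: φ=90°, α=60°
  dir = (cos 60°, sin 60°) = (0.5000, 0.8660); from cell (4,5)
  next x-line at t=1.3000, next y-line at t=0.3926; Δt_x=2.0000, Δt_y=1.1547
    y: enter (4,6) at t=0.3926 ← occupied
  → r_2 = 0.3926
beam 3: φ=180°, α=150°
  dir = (cos 150°, sin 150°) = (-0.8660, 0.5000); from cell (4,5)
  next x-line at t=0.4041, next y-line at t=0.6800; Δt_x=1.1547, Δt_y=2.0000
    x: enter (3,5) at t=0.4041
    y: enter (3,6) at t=0.6800 ← occupied
  → r_3 = 0.6800
beam 4: φ=270°, α=240°
  dir = (cos 240°, sin 240°) = (-0.5000, -0.8660); from cell (4,5)
  next x-line at t=0.7000, next y-line at t=0.7621; Δt_x=2.0000, Δt_y=1.1547
    x: enter (3,5) at t=0.7000
    y: enter (3,4) at t=0.7621 ← occupied
  → r_4 = 0.7621

ranges = [0.7506, 0.3926, 0.6800, 0.7621]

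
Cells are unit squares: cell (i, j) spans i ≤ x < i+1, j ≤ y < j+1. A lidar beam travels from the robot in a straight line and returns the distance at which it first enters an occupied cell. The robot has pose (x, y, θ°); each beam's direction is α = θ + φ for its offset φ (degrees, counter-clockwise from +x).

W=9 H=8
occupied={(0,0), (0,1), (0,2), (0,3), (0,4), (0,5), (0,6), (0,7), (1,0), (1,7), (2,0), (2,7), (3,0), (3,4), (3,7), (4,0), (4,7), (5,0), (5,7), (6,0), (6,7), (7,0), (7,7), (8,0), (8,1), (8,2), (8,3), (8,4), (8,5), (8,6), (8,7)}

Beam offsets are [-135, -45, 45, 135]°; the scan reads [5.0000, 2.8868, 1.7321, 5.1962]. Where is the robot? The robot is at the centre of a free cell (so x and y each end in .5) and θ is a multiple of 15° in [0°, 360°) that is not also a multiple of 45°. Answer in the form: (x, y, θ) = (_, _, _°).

The pose lattice has 41·16 = 656 candidates. Test each by forward raycasting.
  (7.5, 5.5, 210°): beam 1 = 1.5529 ≠ 5.0000 ✗
  (2.5, 6.5, 150°): beam 1 = 1.9319 ≠ 5.0000 ✗
  (6.5, 3.5, 60°): beam 1 = 2.5882 ≠ 5.0000 ✗
  …
  (3.5, 2.5, 255°): r_1=5.0000, r_2=2.8868, r_3=1.7321, r_4=5.1962 — all match ✓
Unique over the lattice → pose = (3.5, 2.5, 255°).

(x, y, θ) = (3.5, 2.5, 255°)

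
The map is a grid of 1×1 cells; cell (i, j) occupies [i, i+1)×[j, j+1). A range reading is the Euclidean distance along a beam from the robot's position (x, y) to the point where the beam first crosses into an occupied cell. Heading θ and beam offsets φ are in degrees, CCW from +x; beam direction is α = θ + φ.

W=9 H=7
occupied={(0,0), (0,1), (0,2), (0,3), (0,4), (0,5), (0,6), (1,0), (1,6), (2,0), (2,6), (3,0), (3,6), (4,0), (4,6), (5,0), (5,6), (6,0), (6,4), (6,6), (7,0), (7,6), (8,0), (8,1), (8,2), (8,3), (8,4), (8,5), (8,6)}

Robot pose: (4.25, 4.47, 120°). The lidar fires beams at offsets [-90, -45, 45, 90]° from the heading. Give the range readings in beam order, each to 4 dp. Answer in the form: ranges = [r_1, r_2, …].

beam 1: φ=-90°, α=30°
  d=(0.8660,0.5000)  start (4,4)  tX=0.8660 tY=1.0600  stride 1/|dx|=1.1547 1/|dy|=2.0000
    cross x-line → (5,4), t=0.8660
    cross y-line → (5,5), t=1.0600
    cross x-line → (6,5), t=2.0207
    cross y-line → (6,6), t=3.0600 (wall)
  → r_1 = 3.0600
beam 2: φ=-45°, α=75°
  d=(0.2588,0.9659)  start (4,4)  tX=2.8978 tY=0.5487  stride 1/|dx|=3.8637 1/|dy|=1.0353
    cross y-line → (4,5), t=0.5487
    cross y-line → (4,6), t=1.5840 (wall)
  → r_2 = 1.5840
beam 3: φ=45°, α=165°
  d=(-0.9659,0.2588)  start (4,4)  tX=0.2588 tY=2.0478  stride 1/|dx|=1.0353 1/|dy|=3.8637
    cross x-line → (3,4), t=0.2588
    cross x-line → (2,4), t=1.2941
    cross y-line → (2,5), t=2.0478
    cross x-line → (1,5), t=2.3294
    cross x-line → (0,5), t=3.3646 (wall)
  → r_3 = 3.3646
beam 4: φ=90°, α=210°
  d=(-0.8660,-0.5000)  start (4,4)  tX=0.2887 tY=0.9400  stride 1/|dx|=1.1547 1/|dy|=2.0000
    cross x-line → (3,4), t=0.2887
    cross y-line → (3,3), t=0.9400
    cross x-line → (2,3), t=1.4434
    cross x-line → (1,3), t=2.5981
    cross y-line → (1,2), t=2.9400
    cross x-line → (0,2), t=3.7528 (wall)
  → r_4 = 3.7528

ranges = [3.0600, 1.5840, 3.3646, 3.7528]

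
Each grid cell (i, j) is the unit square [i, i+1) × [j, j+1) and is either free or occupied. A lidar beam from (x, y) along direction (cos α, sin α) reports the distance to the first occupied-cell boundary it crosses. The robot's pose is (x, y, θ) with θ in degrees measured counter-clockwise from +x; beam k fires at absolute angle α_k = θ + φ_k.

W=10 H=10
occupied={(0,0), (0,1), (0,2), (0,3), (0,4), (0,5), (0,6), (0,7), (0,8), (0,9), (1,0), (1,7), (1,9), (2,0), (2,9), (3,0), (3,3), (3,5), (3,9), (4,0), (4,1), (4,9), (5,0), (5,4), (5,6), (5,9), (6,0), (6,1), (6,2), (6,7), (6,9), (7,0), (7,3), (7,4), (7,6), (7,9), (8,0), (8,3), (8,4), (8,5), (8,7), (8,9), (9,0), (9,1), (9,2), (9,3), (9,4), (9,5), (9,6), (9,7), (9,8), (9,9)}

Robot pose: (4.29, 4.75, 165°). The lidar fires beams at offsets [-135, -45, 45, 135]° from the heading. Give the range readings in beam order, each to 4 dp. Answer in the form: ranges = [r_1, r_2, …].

ranges = [3.1292, 0.5800, 3.7990, 3.4200]

beam 1: φ=-135°, α=30°
  dir = (cos 30°, sin 30°) = (0.8660, 0.5000); from cell (4,4)
  next x-line at t=0.8198, next y-line at t=0.5000; Δt_x=1.1547, Δt_y=2.0000
    y: enter (4,5) at t=0.5000
    x: enter (5,5) at t=0.8198
    x: enter (6,5) at t=1.9745
    y: enter (6,6) at t=2.5000
    x: enter (7,6) at t=3.1292 ← occupied
  → r_1 = 3.1292
beam 2: φ=-45°, α=120°
  dir = (cos 120°, sin 120°) = (-0.5000, 0.8660); from cell (4,4)
  next x-line at t=0.5800, next y-line at t=0.2887; Δt_x=2.0000, Δt_y=1.1547
    y: enter (4,5) at t=0.2887
    x: enter (3,5) at t=0.5800 ← occupied
  → r_2 = 0.5800
beam 3: φ=45°, α=210°
  dir = (cos 210°, sin 210°) = (-0.8660, -0.5000); from cell (4,4)
  next x-line at t=0.3349, next y-line at t=1.5000; Δt_x=1.1547, Δt_y=2.0000
    x: enter (3,4) at t=0.3349
    x: enter (2,4) at t=1.4896
    y: enter (2,3) at t=1.5000
    x: enter (1,3) at t=2.6443
    y: enter (1,2) at t=3.5000
    x: enter (0,2) at t=3.7990 ← occupied
  → r_3 = 3.7990
beam 4: φ=135°, α=300°
  dir = (cos 300°, sin 300°) = (0.5000, -0.8660); from cell (4,4)
  next x-line at t=1.4200, next y-line at t=0.8660; Δt_x=2.0000, Δt_y=1.1547
    y: enter (4,3) at t=0.8660
    x: enter (5,3) at t=1.4200
    y: enter (5,2) at t=2.0207
    y: enter (5,1) at t=3.1754
    x: enter (6,1) at t=3.4200 ← occupied
  → r_4 = 3.4200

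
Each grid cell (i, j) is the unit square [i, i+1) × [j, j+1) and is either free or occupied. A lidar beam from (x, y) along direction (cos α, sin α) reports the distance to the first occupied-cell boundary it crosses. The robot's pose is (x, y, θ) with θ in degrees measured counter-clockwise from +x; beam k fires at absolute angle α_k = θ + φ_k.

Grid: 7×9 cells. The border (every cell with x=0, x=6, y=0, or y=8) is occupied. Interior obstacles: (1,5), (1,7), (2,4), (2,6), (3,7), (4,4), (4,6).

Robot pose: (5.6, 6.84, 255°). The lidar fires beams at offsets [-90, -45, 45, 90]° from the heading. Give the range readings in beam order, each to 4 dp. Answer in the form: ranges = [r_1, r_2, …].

ranges = [1.6564, 0.6928, 0.8000, 0.4141]

beam 1: φ=-90°, α=165°
  d=(-0.9659,0.2588)  start (5,6)  tX=0.6212 tY=0.6182  stride 1/|dx|=1.0353 1/|dy|=3.8637
    cross y-line → (5,7), t=0.6182
    cross x-line → (4,7), t=0.6212
    cross x-line → (3,7), t=1.6564 (wall)
  → r_1 = 1.6564
beam 2: φ=-45°, α=210°
  d=(-0.8660,-0.5000)  start (5,6)  tX=0.6928 tY=1.6800  stride 1/|dx|=1.1547 1/|dy|=2.0000
    cross x-line → (4,6), t=0.6928 (wall)
  → r_2 = 0.6928
beam 3: φ=45°, α=300°
  d=(0.5000,-0.8660)  start (5,6)  tX=0.8000 tY=0.9699  stride 1/|dx|=2.0000 1/|dy|=1.1547
    cross x-line → (6,6), t=0.8000 (wall)
  → r_3 = 0.8000
beam 4: φ=90°, α=345°
  d=(0.9659,-0.2588)  start (5,6)  tX=0.4141 tY=3.2455  stride 1/|dx|=1.0353 1/|dy|=3.8637
    cross x-line → (6,6), t=0.4141 (wall)
  → r_4 = 0.4141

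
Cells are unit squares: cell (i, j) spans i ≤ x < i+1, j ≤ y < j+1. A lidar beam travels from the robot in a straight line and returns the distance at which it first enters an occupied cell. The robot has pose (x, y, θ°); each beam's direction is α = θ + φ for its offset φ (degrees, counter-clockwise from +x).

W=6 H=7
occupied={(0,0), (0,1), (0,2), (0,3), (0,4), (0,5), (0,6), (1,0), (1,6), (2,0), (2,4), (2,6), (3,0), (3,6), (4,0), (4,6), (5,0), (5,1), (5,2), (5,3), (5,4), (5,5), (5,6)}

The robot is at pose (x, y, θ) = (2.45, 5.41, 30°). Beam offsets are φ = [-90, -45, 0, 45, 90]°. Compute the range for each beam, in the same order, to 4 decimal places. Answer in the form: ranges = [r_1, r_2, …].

beam 1: φ=-90°, α=300°
  d=(0.5000,-0.8660)  start (2,5)  tX=1.1000 tY=0.4734  stride 1/|dx|=2.0000 1/|dy|=1.1547
    cross y-line → (2,4), t=0.4734 (wall)
  → r_1 = 0.4734
beam 2: φ=-45°, α=345°
  d=(0.9659,-0.2588)  start (2,5)  tX=0.5694 tY=1.5841  stride 1/|dx|=1.0353 1/|dy|=3.8637
    cross x-line → (3,5), t=0.5694
    cross y-line → (3,4), t=1.5841
    cross x-line → (4,4), t=1.6047
    cross x-line → (5,4), t=2.6400 (wall)
  → r_2 = 2.6400
beam 3: φ=0°, α=30°
  d=(0.8660,0.5000)  start (2,5)  tX=0.6351 tY=1.1800  stride 1/|dx|=1.1547 1/|dy|=2.0000
    cross x-line → (3,5), t=0.6351
    cross y-line → (3,6), t=1.1800 (wall)
  → r_3 = 1.1800
beam 4: φ=45°, α=75°
  d=(0.2588,0.9659)  start (2,5)  tX=2.1250 tY=0.6108  stride 1/|dx|=3.8637 1/|dy|=1.0353
    cross y-line → (2,6), t=0.6108 (wall)
  → r_4 = 0.6108
beam 5: φ=90°, α=120°
  d=(-0.5000,0.8660)  start (2,5)  tX=0.9000 tY=0.6813  stride 1/|dx|=2.0000 1/|dy|=1.1547
    cross y-line → (2,6), t=0.6813 (wall)
  → r_5 = 0.6813

ranges = [0.4734, 2.6400, 1.1800, 0.6108, 0.6813]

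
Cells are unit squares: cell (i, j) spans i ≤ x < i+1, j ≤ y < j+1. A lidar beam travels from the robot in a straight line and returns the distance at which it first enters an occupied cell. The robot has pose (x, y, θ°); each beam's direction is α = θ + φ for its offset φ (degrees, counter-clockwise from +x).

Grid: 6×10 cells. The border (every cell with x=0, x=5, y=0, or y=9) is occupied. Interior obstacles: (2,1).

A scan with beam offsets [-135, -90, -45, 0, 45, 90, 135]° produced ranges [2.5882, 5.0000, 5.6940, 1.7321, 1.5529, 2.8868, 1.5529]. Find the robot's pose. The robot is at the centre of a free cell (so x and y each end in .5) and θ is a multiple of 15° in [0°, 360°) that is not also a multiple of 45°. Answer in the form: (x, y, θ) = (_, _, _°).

Candidates: 31 free-cell centres × 16 headings = 496 poses. Raycast each; keep the one whose scan matches to 4 dp.
  (4.5, 5.5, 165°): beam 1 = 0.5774 ≠ 2.5882 ✗
  (1.5, 4.5, 300°): beam 1 = 0.5176 ≠ 2.5882 ✗
  (4.5, 3.5, 240°): beam 1 = 5.6940 ≠ 2.5882 ✗
  …
  (2.5, 3.5, 150°): r_1=2.5882, r_2=5.0000, r_3=5.6940, r_4=1.7321, r_5=1.5529, r_6=2.8868, r_7=1.5529 — all match ✓
Unique over the lattice → pose = (2.5, 3.5, 150°).

(x, y, θ) = (2.5, 3.5, 150°)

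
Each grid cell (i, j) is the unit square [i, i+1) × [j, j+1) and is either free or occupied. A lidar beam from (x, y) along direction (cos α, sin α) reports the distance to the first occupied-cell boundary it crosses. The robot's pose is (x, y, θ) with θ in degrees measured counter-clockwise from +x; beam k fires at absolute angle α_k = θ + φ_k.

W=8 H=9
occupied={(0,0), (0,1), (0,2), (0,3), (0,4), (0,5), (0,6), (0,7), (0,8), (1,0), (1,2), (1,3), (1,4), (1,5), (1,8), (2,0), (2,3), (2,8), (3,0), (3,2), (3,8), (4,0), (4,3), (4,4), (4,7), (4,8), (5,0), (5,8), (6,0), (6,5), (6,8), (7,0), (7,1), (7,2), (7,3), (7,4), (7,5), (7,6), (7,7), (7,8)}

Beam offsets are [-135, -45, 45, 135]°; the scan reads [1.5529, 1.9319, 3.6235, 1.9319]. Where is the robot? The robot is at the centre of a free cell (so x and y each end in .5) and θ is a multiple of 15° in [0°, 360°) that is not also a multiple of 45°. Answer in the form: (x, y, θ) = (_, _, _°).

(x, y, θ) = (3.5, 5.5, 300°)

The pose lattice has 32·16 = 512 candidates. Test each by forward raycasting.
  (5.5, 3.5, 345°): beam 1 = 0.5774 ≠ 1.5529 ✗
  (3.5, 6.5, 150°): beam 1 = 3.6235 ≠ 1.5529 ✗
  (5.5, 5.5, 285°): beam 1 = 5.0000 ≠ 1.5529 ✗
  (5.5, 5.5, 75°): beam 1 = 3.0000 ≠ 1.5529 ✗
  …
  (3.5, 5.5, 300°): r_1=1.5529, r_2=1.9319, r_3=3.6235, r_4=1.9319 — all match ✓
Unique over the lattice → pose = (3.5, 5.5, 300°).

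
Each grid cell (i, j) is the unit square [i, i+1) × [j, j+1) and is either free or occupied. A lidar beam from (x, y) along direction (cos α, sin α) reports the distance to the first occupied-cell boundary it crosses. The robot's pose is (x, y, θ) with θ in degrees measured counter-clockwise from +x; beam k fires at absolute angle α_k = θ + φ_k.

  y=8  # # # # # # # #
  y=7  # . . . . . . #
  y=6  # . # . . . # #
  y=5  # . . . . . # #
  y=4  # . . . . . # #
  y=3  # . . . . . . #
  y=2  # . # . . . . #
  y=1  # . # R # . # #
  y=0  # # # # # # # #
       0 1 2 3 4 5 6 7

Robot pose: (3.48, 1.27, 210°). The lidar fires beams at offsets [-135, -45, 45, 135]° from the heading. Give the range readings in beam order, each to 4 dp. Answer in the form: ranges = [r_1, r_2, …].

ranges = [6.9674, 0.4969, 0.2795, 0.5383]

beam 1: φ=-135°, α=75°
  d=(0.2588,0.9659)  start (3,1)  tX=2.0091 tY=0.7558  stride 1/|dx|=3.8637 1/|dy|=1.0353
    cross y-line → (3,2), t=0.7558
    cross y-line → (3,3), t=1.7910
    cross x-line → (4,3), t=2.0091
    cross y-line → (4,4), t=2.8263
    cross y-line → (4,5), t=3.8616
    cross y-line → (4,6), t=4.8969
    cross x-line → (5,6), t=5.8728
    cross y-line → (5,7), t=5.9321
    cross y-line → (5,8), t=6.9674 (wall)
  → r_1 = 6.9674
beam 2: φ=-45°, α=165°
  d=(-0.9659,0.2588)  start (3,1)  tX=0.4969 tY=2.8205  stride 1/|dx|=1.0353 1/|dy|=3.8637
    cross x-line → (2,1), t=0.4969 (wall)
  → r_2 = 0.4969
beam 3: φ=45°, α=255°
  d=(-0.2588,-0.9659)  start (3,1)  tX=1.8546 tY=0.2795  stride 1/|dx|=3.8637 1/|dy|=1.0353
    cross y-line → (3,0), t=0.2795 (wall)
  → r_3 = 0.2795
beam 4: φ=135°, α=345°
  d=(0.9659,-0.2588)  start (3,1)  tX=0.5383 tY=1.0432  stride 1/|dx|=1.0353 1/|dy|=3.8637
    cross x-line → (4,1), t=0.5383 (wall)
  → r_4 = 0.5383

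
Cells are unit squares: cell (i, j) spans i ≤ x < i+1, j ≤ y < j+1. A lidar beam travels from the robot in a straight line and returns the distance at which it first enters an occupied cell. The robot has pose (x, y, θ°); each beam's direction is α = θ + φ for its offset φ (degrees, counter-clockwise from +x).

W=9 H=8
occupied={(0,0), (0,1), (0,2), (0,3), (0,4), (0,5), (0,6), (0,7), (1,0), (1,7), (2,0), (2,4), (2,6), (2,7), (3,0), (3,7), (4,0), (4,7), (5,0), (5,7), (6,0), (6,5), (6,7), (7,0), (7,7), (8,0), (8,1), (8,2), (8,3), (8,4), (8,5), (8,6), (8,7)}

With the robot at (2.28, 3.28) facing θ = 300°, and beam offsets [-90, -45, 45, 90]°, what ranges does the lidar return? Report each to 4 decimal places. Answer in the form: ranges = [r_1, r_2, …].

ranges = [1.4780, 2.3604, 5.9218, 4.2955]

beam 1: φ=-90°, α=210°
  cosα=-0.8660 sinα=-0.5000 | (2,3) | tMaxX 0.3233 tMaxY 0.5600 | tΔX 1.1547 tΔY 2.0000
    t=0.3233 [x] (1,3)
    t=0.5600 [y] (1,2)
    t=1.4780 [x] (0,2) — stop
  → r_1 = 1.4780
beam 2: φ=-45°, α=255°
  cosα=-0.2588 sinα=-0.9659 | (2,3) | tMaxX 1.0818 tMaxY 0.2899 | tΔX 3.8637 tΔY 1.0353
    t=0.2899 [y] (2,2)
    t=1.0818 [x] (1,2)
    t=1.3252 [y] (1,1)
    t=2.3604 [y] (1,0) — stop
  → r_2 = 2.3604
beam 3: φ=45°, α=345°
  cosα=0.9659 sinα=-0.2588 | (2,3) | tMaxX 0.7454 tMaxY 1.0818 | tΔX 1.0353 tΔY 3.8637
    t=0.7454 [x] (3,3)
    t=1.0818 [y] (3,2)
    t=1.7807 [x] (4,2)
    t=2.8160 [x] (5,2)
    t=3.8512 [x] (6,2)
    t=4.8865 [x] (7,2)
    t=4.9455 [y] (7,1)
    t=5.9218 [x] (8,1) — stop
  → r_3 = 5.9218
beam 4: φ=90°, α=30°
  cosα=0.8660 sinα=0.5000 | (2,3) | tMaxX 0.8314 tMaxY 1.4400 | tΔX 1.1547 tΔY 2.0000
    t=0.8314 [x] (3,3)
    t=1.4400 [y] (3,4)
    t=1.9861 [x] (4,4)
    t=3.1408 [x] (5,4)
    t=3.4400 [y] (5,5)
    t=4.2955 [x] (6,5) — stop
  → r_4 = 4.2955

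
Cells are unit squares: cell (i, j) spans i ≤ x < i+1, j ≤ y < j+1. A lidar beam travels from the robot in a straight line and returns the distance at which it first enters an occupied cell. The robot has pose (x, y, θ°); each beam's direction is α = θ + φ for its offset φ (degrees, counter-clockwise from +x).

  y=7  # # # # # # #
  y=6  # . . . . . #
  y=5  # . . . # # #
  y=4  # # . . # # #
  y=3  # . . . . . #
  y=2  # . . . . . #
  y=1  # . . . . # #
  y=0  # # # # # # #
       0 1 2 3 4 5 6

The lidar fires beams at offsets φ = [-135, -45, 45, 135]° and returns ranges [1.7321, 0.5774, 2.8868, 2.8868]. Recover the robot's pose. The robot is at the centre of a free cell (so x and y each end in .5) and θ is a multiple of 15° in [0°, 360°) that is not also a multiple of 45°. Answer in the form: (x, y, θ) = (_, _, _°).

The pose lattice has 24·16 = 384 candidates. Test each by forward raycasting.
  (1.5, 5.5, 165°): beam 1 = 3.0000 ≠ 1.7321 ✗
  (3.5, 4.5, 345°): beam 1 = 2.8868 ≠ 1.7321 ✗
  (3.5, 3.5, 120°): beam 1 = 2.5882 ≠ 1.7321 ✗
  (1.5, 6.5, 120°): beam 1 = 2.5882 ≠ 1.7321 ✗
  …
  (4.5, 3.5, 105°): r_1=1.7321, r_2=0.5774, r_3=2.8868, r_4=2.8868 — all match ✓
Only this pose fits every beam.

(x, y, θ) = (4.5, 3.5, 105°)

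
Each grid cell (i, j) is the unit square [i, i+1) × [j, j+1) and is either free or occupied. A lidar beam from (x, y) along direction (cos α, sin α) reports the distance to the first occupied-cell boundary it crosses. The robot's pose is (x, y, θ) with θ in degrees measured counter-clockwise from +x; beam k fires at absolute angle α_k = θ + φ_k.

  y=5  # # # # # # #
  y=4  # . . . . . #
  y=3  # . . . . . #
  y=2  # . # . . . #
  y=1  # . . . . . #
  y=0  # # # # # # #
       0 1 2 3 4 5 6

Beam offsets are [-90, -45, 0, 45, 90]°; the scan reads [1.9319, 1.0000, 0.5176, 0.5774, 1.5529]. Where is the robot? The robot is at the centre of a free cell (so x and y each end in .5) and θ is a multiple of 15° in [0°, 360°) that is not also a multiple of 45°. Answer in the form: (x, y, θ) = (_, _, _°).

(x, y, θ) = (4.5, 1.5, 255°)

The pose lattice has 19·16 = 304 candidates. Test each by forward raycasting.
  (2.5, 3.5, 330°): beam 1 = 0.5774 ≠ 1.9319 ✗
  (1.5, 1.5, 15°): beam 1 = 0.5176 ≠ 1.9319 ✗
  (5.5, 3.5, 345°): beam 1 = 2.5882 ≠ 1.9319 ✗
  (4.5, 3.5, 345°): beam 1 = 2.5882 ≠ 1.9319 ✗
  …
  (4.5, 1.5, 255°): r_1=1.9319, r_2=1.0000, r_3=0.5176, r_4=0.5774, r_5=1.5529 — all match ✓
Only this pose fits every beam.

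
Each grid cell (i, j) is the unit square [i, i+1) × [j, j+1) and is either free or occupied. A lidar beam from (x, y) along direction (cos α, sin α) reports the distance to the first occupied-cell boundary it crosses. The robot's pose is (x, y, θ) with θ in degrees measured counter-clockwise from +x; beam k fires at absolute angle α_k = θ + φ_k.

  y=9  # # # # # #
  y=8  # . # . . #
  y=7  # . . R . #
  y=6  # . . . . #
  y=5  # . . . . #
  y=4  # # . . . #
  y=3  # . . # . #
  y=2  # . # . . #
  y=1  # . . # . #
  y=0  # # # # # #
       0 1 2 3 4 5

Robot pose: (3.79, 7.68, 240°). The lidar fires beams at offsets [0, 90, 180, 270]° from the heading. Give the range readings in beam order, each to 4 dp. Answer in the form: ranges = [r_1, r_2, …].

ranges = [3.5800, 1.3972, 1.5242, 0.9122]

beam 1: φ=0°, α=240°
  d=(-0.5000,-0.8660)  start (3,7)  tX=1.5800 tY=0.7852  stride 1/|dx|=2.0000 1/|dy|=1.1547
    cross y-line → (3,6), t=0.7852
    cross x-line → (2,6), t=1.5800
    cross y-line → (2,5), t=1.9399
    cross y-line → (2,4), t=3.0946
    cross x-line → (1,4), t=3.5800 (wall)
  → r_1 = 3.5800
beam 2: φ=90°, α=330°
  d=(0.8660,-0.5000)  start (3,7)  tX=0.2425 tY=1.3600  stride 1/|dx|=1.1547 1/|dy|=2.0000
    cross x-line → (4,7), t=0.2425
    cross y-line → (4,6), t=1.3600
    cross x-line → (5,6), t=1.3972 (wall)
  → r_2 = 1.3972
beam 3: φ=180°, α=60°
  d=(0.5000,0.8660)  start (3,7)  tX=0.4200 tY=0.3695  stride 1/|dx|=2.0000 1/|dy|=1.1547
    cross y-line → (3,8), t=0.3695
    cross x-line → (4,8), t=0.4200
    cross y-line → (4,9), t=1.5242 (wall)
  → r_3 = 1.5242
beam 4: φ=270°, α=150°
  d=(-0.8660,0.5000)  start (3,7)  tX=0.9122 tY=0.6400  stride 1/|dx|=1.1547 1/|dy|=2.0000
    cross y-line → (3,8), t=0.6400
    cross x-line → (2,8), t=0.9122 (wall)
  → r_4 = 0.9122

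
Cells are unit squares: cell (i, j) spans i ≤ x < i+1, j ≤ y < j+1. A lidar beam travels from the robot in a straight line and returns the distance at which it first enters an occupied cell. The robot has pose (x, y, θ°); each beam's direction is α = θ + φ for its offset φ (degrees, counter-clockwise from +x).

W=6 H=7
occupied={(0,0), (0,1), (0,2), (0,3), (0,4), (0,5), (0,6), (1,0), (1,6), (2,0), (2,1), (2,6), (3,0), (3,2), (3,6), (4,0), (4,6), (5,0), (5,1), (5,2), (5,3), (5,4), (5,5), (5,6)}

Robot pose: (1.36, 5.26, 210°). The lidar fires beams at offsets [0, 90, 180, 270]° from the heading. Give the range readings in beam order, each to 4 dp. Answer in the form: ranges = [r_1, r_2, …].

beam 1: φ=0°, α=210°
  direction (-0.8660, -0.5000); cell (1,5); t to first gridline: x 0.4157, y 0.5200 (then +1.1547 / +2.0000)
    (0,5) via x @ 0.4157  # hit
  → r_1 = 0.4157
beam 2: φ=90°, α=300°
  direction (0.5000, -0.8660); cell (1,5); t to first gridline: x 1.2800, y 0.3002 (then +2.0000 / +1.1547)
    (1,4) via y @ 0.3002
    (2,4) via x @ 1.2800
    (2,3) via y @ 1.4549
    (2,2) via y @ 2.6096
    (3,2) via x @ 3.2800  # hit
  → r_2 = 3.2800
beam 3: φ=180°, α=30°
  direction (0.8660, 0.5000); cell (1,5); t to first gridline: x 0.7390, y 1.4800 (then +1.1547 / +2.0000)
    (2,5) via x @ 0.7390
    (2,6) via y @ 1.4800  # hit
  → r_3 = 1.4800
beam 4: φ=270°, α=120°
  direction (-0.5000, 0.8660); cell (1,5); t to first gridline: x 0.7200, y 0.8545 (then +2.0000 / +1.1547)
    (0,5) via x @ 0.7200  # hit
  → r_4 = 0.7200

ranges = [0.4157, 3.2800, 1.4800, 0.7200]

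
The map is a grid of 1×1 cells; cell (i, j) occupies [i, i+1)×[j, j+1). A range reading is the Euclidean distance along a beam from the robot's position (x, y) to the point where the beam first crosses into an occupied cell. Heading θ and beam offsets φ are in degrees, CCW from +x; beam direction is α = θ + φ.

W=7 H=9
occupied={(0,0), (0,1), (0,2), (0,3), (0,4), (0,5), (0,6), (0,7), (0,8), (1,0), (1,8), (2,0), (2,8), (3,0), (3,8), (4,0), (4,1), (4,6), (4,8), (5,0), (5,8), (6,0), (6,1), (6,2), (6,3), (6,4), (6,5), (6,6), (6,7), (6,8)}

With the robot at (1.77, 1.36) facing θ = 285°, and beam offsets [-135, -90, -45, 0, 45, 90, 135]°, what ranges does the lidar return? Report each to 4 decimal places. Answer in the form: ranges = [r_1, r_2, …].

beam 1: φ=-135°, α=150°
  d=(-0.8660,0.5000)  start (1,1)  tX=0.8891 tY=1.2800  stride 1/|dx|=1.1547 1/|dy|=2.0000
    cross x-line → (0,1), t=0.8891 (wall)
  → r_1 = 0.8891
beam 2: φ=-90°, α=195°
  d=(-0.9659,-0.2588)  start (1,1)  tX=0.7972 tY=1.3909  stride 1/|dx|=1.0353 1/|dy|=3.8637
    cross x-line → (0,1), t=0.7972 (wall)
  → r_2 = 0.7972
beam 3: φ=-45°, α=240°
  d=(-0.5000,-0.8660)  start (1,1)  tX=1.5400 tY=0.4157  stride 1/|dx|=2.0000 1/|dy|=1.1547
    cross y-line → (1,0), t=0.4157 (wall)
  → r_3 = 0.4157
beam 4: φ=0°, α=285°
  d=(0.2588,-0.9659)  start (1,1)  tX=0.8887 tY=0.3727  stride 1/|dx|=3.8637 1/|dy|=1.0353
    cross y-line → (1,0), t=0.3727 (wall)
  → r_4 = 0.3727
beam 5: φ=45°, α=330°
  d=(0.8660,-0.5000)  start (1,1)  tX=0.2656 tY=0.7200  stride 1/|dx|=1.1547 1/|dy|=2.0000
    cross x-line → (2,1), t=0.2656
    cross y-line → (2,0), t=0.7200 (wall)
  → r_5 = 0.7200
beam 6: φ=90°, α=15°
  d=(0.9659,0.2588)  start (1,1)  tX=0.2381 tY=2.4728  stride 1/|dx|=1.0353 1/|dy|=3.8637
    cross x-line → (2,1), t=0.2381
    cross x-line → (3,1), t=1.2734
    cross x-line → (4,1), t=2.3087 (wall)
  → r_6 = 2.3087
beam 7: φ=135°, α=60°
  d=(0.5000,0.8660)  start (1,1)  tX=0.4600 tY=0.7390  stride 1/|dx|=2.0000 1/|dy|=1.1547
    cross x-line → (2,1), t=0.4600
    cross y-line → (2,2), t=0.7390
    cross y-line → (2,3), t=1.8937
    cross x-line → (3,3), t=2.4600
    cross y-line → (3,4), t=3.0484
    cross y-line → (3,5), t=4.2031
    cross x-line → (4,5), t=4.4600
    cross y-line → (4,6), t=5.3578 (wall)
  → r_7 = 5.3578

ranges = [0.8891, 0.7972, 0.4157, 0.3727, 0.7200, 2.3087, 5.3578]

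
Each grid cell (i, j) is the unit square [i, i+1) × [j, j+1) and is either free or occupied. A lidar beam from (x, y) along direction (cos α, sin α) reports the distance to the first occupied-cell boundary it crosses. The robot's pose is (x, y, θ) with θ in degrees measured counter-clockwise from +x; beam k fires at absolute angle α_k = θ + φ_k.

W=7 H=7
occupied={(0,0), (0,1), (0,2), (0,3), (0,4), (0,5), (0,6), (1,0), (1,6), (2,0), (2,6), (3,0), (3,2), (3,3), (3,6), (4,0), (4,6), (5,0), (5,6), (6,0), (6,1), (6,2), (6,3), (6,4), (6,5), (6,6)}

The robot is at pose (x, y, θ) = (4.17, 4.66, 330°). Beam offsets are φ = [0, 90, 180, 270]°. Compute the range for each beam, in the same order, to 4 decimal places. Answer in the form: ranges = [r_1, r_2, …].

ranges = [2.1131, 1.5473, 2.6800, 0.7621]

beam 1: φ=0°, α=330°
  dir = (cos 330°, sin 330°) = (0.8660, -0.5000); from cell (4,4)
  next x-line at t=0.9584, next y-line at t=1.3200; Δt_x=1.1547, Δt_y=2.0000
    x: enter (5,4) at t=0.9584
    y: enter (5,3) at t=1.3200
    x: enter (6,3) at t=2.1131 ← occupied
  → r_1 = 2.1131
beam 2: φ=90°, α=60°
  dir = (cos 60°, sin 60°) = (0.5000, 0.8660); from cell (4,4)
  next x-line at t=1.6600, next y-line at t=0.3926; Δt_x=2.0000, Δt_y=1.1547
    y: enter (4,5) at t=0.3926
    y: enter (4,6) at t=1.5473 ← occupied
  → r_2 = 1.5473
beam 3: φ=180°, α=150°
  dir = (cos 150°, sin 150°) = (-0.8660, 0.5000); from cell (4,4)
  next x-line at t=0.1963, next y-line at t=0.6800; Δt_x=1.1547, Δt_y=2.0000
    x: enter (3,4) at t=0.1963
    y: enter (3,5) at t=0.6800
    x: enter (2,5) at t=1.3510
    x: enter (1,5) at t=2.5057
    y: enter (1,6) at t=2.6800 ← occupied
  → r_3 = 2.6800
beam 4: φ=270°, α=240°
  dir = (cos 240°, sin 240°) = (-0.5000, -0.8660); from cell (4,4)
  next x-line at t=0.3400, next y-line at t=0.7621; Δt_x=2.0000, Δt_y=1.1547
    x: enter (3,4) at t=0.3400
    y: enter (3,3) at t=0.7621 ← occupied
  → r_4 = 0.7621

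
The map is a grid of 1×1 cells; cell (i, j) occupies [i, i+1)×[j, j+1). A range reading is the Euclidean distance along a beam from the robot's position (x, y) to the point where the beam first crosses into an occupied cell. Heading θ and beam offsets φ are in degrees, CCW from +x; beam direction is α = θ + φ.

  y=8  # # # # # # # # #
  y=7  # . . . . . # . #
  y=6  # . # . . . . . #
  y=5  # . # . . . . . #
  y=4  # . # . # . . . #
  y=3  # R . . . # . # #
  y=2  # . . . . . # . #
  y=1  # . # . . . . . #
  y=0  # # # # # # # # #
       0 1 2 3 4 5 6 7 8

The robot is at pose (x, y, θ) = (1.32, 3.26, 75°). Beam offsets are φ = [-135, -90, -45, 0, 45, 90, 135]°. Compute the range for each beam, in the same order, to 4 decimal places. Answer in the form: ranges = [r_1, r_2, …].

beam 1: φ=-135°, α=300°
  direction (0.5000, -0.8660); cell (1,3); t to first gridline: x 1.3600, y 0.3002 (then +2.0000 / +1.1547)
    (1,2) via y @ 0.3002
    (2,2) via x @ 1.3600
    (2,1) via y @ 1.4549  # hit
  → r_1 = 1.4549
beam 2: φ=-90°, α=345°
  direction (0.9659, -0.2588); cell (1,3); t to first gridline: x 0.7040, y 1.0046 (then +1.0353 / +3.8637)
    (2,3) via x @ 0.7040
    (2,2) via y @ 1.0046
    (3,2) via x @ 1.7393
    (4,2) via x @ 2.7745
    (5,2) via x @ 3.8098
    (6,2) via x @ 4.8451  # hit
  → r_2 = 4.8451
beam 3: φ=-45°, α=30°
  direction (0.8660, 0.5000); cell (1,3); t to first gridline: x 0.7852, y 1.4800 (then +1.1547 / +2.0000)
    (2,3) via x @ 0.7852
    (2,4) via y @ 1.4800  # hit
  → r_3 = 1.4800
beam 4: φ=0°, α=75°
  direction (0.2588, 0.9659); cell (1,3); t to first gridline: x 2.6273, y 0.7661 (then +3.8637 / +1.0353)
    (1,4) via y @ 0.7661
    (1,5) via y @ 1.8014
    (2,5) via x @ 2.6273  # hit
  → r_4 = 2.6273
beam 5: φ=45°, α=120°
  direction (-0.5000, 0.8660); cell (1,3); t to first gridline: x 0.6400, y 0.8545 (then +2.0000 / +1.1547)
    (0,3) via x @ 0.6400  # hit
  → r_5 = 0.6400
beam 6: φ=90°, α=165°
  direction (-0.9659, 0.2588); cell (1,3); t to first gridline: x 0.3313, y 2.8591 (then +1.0353 / +3.8637)
    (0,3) via x @ 0.3313  # hit
  → r_6 = 0.3313
beam 7: φ=135°, α=210°
  direction (-0.8660, -0.5000); cell (1,3); t to first gridline: x 0.3695, y 0.5200 (then +1.1547 / +2.0000)
    (0,3) via x @ 0.3695  # hit
  → r_7 = 0.3695

ranges = [1.4549, 4.8451, 1.4800, 2.6273, 0.6400, 0.3313, 0.3695]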